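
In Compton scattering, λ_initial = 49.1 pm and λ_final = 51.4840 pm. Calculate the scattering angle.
89.00°

First find the wavelength shift:
Δλ = λ' - λ = 51.4840 - 49.1 = 2.3840 pm

Using Δλ = λ_C(1 - cos θ), with λ_C = h/(m_e·c) ≈ 2.42631024 pm:
cos θ = 1 - Δλ/λ_C
cos θ = 1 - 2.3840/2.42631024
cos θ = 0.017438

θ = arccos(0.017438)
θ = 89.00°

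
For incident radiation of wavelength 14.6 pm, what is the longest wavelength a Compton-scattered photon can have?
19.4526 pm (at θ = 180°)

The Compton shift is Δλ = λ_C(1 − cos θ).

Since cos θ ranges from −1 to 1, the factor (1 − cos θ) ranges from 0 to 2; the maximum shift occurs at θ = 180° (backscattering):
Δλ_max = 2λ_C = 2 × 2.4263 pm = 4.8526 pm

Maximum scattered wavelength:
λ'_max = λ₀ + Δλ_max = 14.6 + 4.8526 = 19.4526 pm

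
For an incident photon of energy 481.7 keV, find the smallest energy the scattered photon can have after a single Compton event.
166.9482 keV (at θ = 180°)

The scattered photon has minimum energy when its wavelength is maximum, i.e., when the Compton shift Δλ = λ_C(1 − cos θ) is maximum. This occurs at θ = 180° (backscattering), giving Δλ_max = 2λ_C = 4.8526 pm.

Initial wavelength: λ₀ = hc/E₀ = 2.5739 pm
Maximum final wavelength: λ'_max = λ₀ + 2λ_C = 2.5739 + 4.8526 = 7.4265 pm
Minimum final energy: E'_min = hc/λ'_max = 166.9482 keV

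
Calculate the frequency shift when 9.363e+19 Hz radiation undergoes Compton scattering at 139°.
5.344e+19 Hz (decrease)

Convert frequency to wavelength (c = 299792458 m/s):
λ₀ = c/f₀ = 299792458/9.363e+19 = 3.2018846e-12 m = 3.2019 pm

Calculate Compton shift:
Δλ = λ_C(1 - cos(139°)) = 4.2575 pm

Final wavelength:
λ' = λ₀ + Δλ = 3.2019 + 4.2575 = 7.4594 pm

Final frequency:
f' = c/λ' = 299792458/7.4593544e-12 = 4.0190134e+19 Hz

Frequency shift (decrease):
Δf = f₀ - f' = 9.363e+19 - 4.0190134e+19 = 5.344e+19 Hz

(Intermediate values are shown rounded; full precision is carried through to the final answer.)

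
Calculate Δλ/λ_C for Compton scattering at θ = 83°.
0.8781 λ_C

The Compton shift formula is:
Δλ = λ_C(1 - cos θ)

Dividing both sides by λ_C:
Δλ/λ_C = 1 - cos θ

For θ = 83°:
Δλ/λ_C = 1 - cos(83°)
Δλ/λ_C = 1 - 0.1219
Δλ/λ_C = 0.8781

This means the shift is 0.8781 × λ_C = 2.1306 pm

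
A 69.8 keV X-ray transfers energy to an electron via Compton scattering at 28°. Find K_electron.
1.0985 keV

By energy conservation: K_e = E_initial - E_final

First find the scattered photon energy:
Initial wavelength: λ = hc/E = 17.7628 pm
Compton shift: Δλ = λ_C(1 - cos(28°)) = 0.2840 pm
Final wavelength: λ' = 17.7628 + 0.2840 = 18.0468 pm
Final photon energy: E' = hc/λ' = 68.7015 keV

Electron kinetic energy:
K_e = E - E' = 69.8000 - 68.7015 = 1.0985 keV

(Intermediate values are shown rounded; full precision is carried through to the final answer.)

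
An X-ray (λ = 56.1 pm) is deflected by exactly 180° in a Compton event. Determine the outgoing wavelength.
60.9526 pm

Using the Compton formula: λ' = λ + λ_C(1 − cos θ)

For θ = 180°, cos θ = -1 (exact) = -1.0000, so:
1 − cos 180° = 1 − (-1) = 2.0000

Δλ = λ_C × 2.0000 = 2.4263 × 2.0000 = 4.8526 pm

λ' = 56.1 + 4.8526 = 60.9526 pm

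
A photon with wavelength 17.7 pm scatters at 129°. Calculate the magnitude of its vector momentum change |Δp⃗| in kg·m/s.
6.1479e-23 kg·m/s

Photon momentum magnitude is p = h/λ.

Initial momentum:
p₀ = h/λ = 6.6261e-34/1.7700e-11 = 3.7435e-23 kg·m/s

After scattering:
λ' = λ + Δλ = 17.7 + 3.9532 = 21.6532 pm
p' = h/λ' = 6.6261e-34/2.1653e-11 = 3.0601e-23 kg·m/s

Momentum is a vector; the scattered photon's direction makes angle θ = 129° with the incident direction. The magnitude of the vector change Δp⃗ = p⃗₀ − p⃗' is found from the law of cosines:
|Δp⃗|² = p₀² + p'² − 2p₀p'cos θ
|Δp⃗|² = (3.7435e-23)² + (3.0601e-23)² − 2·3.7435e-23·3.0601e-23·cos(129°)
|Δp⃗| = 6.1479e-23 kg·m/s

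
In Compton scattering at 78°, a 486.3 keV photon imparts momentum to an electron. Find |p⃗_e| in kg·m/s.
2.7109e-22 kg·m/s

The electron is initially at rest, so by conservation of momentum:
p⃗_e = p⃗₀ − p⃗'  (incident photon momentum minus scattered photon momentum)

Photon momentum magnitudes (p = h/λ = E/c):
λ₀ = hc/E₀ = 2.5495 pm → p₀ = h/λ₀ = 2.5989e-22 kg·m/s
Δλ = λ_C(1 − cos 78°) = 1.9219 pm
λ' = 4.4714 pm → p' = h/λ' = 1.4819e-22 kg·m/s

The scattered photon makes angle θ = 78° with the incident direction, so by the law of cosines:
|p⃗_e|² = p₀² + p'² − 2p₀p'cos θ
|p⃗_e|² = (2.5989e-22)² + (1.4819e-22)² − 2·2.5989e-22·1.4819e-22·cos(78°)
|p⃗_e| = 2.7109e-22 kg·m/s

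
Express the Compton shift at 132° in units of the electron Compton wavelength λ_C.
1.6691 λ_C

The Compton shift formula is:
Δλ = λ_C(1 - cos θ)

Dividing both sides by λ_C:
Δλ/λ_C = 1 - cos θ

For θ = 132°:
Δλ/λ_C = 1 - cos(132°)
Δλ/λ_C = 1 - -0.6691
Δλ/λ_C = 1.6691

This means the shift is 1.6691 × λ_C = 4.0498 pm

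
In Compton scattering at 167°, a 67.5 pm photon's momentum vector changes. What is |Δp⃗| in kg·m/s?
1.8860e-23 kg·m/s

Photon momentum magnitude is p = h/λ.

Initial momentum:
p₀ = h/λ = 6.6261e-34/6.7500e-11 = 9.8164e-24 kg·m/s

After scattering:
λ' = λ + Δλ = 67.5 + 4.7904 = 72.2904 pm
p' = h/λ' = 6.6261e-34/7.2290e-11 = 9.1659e-24 kg·m/s

Momentum is a vector; the scattered photon's direction makes angle θ = 167° with the incident direction. The magnitude of the vector change Δp⃗ = p⃗₀ − p⃗' is found from the law of cosines:
|Δp⃗|² = p₀² + p'² − 2p₀p'cos θ
|Δp⃗|² = (9.8164e-24)² + (9.1659e-24)² − 2·9.8164e-24·9.1659e-24·cos(167°)
|Δp⃗| = 1.8860e-23 kg·m/s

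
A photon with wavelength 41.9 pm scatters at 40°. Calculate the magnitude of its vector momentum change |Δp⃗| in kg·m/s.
1.0747e-23 kg·m/s

Photon momentum magnitude is p = h/λ.

Initial momentum:
p₀ = h/λ = 6.6261e-34/4.1900e-11 = 1.5814e-23 kg·m/s

After scattering:
λ' = λ + Δλ = 41.9 + 0.5676 = 42.4676 pm
p' = h/λ' = 6.6261e-34/4.2468e-11 = 1.5603e-23 kg·m/s

Momentum is a vector; the scattered photon's direction makes angle θ = 40° with the incident direction. The magnitude of the vector change Δp⃗ = p⃗₀ − p⃗' is found from the law of cosines:
|Δp⃗|² = p₀² + p'² − 2p₀p'cos θ
|Δp⃗|² = (1.5814e-23)² + (1.5603e-23)² − 2·1.5814e-23·1.5603e-23·cos(40°)
|Δp⃗| = 1.0747e-23 kg·m/s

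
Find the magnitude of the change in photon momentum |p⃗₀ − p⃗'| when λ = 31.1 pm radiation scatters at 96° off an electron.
3.0431e-23 kg·m/s

Photon momentum magnitude is p = h/λ.

Initial momentum:
p₀ = h/λ = 6.6261e-34/3.1100e-11 = 2.1306e-23 kg·m/s

After scattering:
λ' = λ + Δλ = 31.1 + 2.6799 = 33.7799 pm
p' = h/λ' = 6.6261e-34/3.3780e-11 = 1.9615e-23 kg·m/s

Momentum is a vector; the scattered photon's direction makes angle θ = 96° with the incident direction. The magnitude of the vector change Δp⃗ = p⃗₀ − p⃗' is found from the law of cosines:
|Δp⃗|² = p₀² + p'² − 2p₀p'cos θ
|Δp⃗|² = (2.1306e-23)² + (1.9615e-23)² − 2·2.1306e-23·1.9615e-23·cos(96°)
|Δp⃗| = 3.0431e-23 kg·m/s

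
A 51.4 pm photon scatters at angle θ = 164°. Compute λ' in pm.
56.1586 pm

Using the Compton scattering formula:
λ' = λ + Δλ = λ + λ_C(1 - cos θ)

Given:
- Initial wavelength λ = 51.4 pm
- Scattering angle θ = 164°
- Compton wavelength λ_C ≈ 2.4263 pm

Calculate the shift:
Δλ = 2.4263 × (1 - cos(164°))
Δλ = 2.4263 × 1.9613
Δλ = 4.7586 pm

Final wavelength:
λ' = 51.4 + 4.7586 = 56.1586 pm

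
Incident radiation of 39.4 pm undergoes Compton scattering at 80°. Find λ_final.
41.4050 pm

Using the Compton scattering formula:
λ' = λ + Δλ = λ + λ_C(1 - cos θ)

Given:
- Initial wavelength λ = 39.4 pm
- Scattering angle θ = 80°
- Compton wavelength λ_C ≈ 2.4263 pm

Calculate the shift:
Δλ = 2.4263 × (1 - cos(80°))
Δλ = 2.4263 × 0.8264
Δλ = 2.0050 pm

Final wavelength:
λ' = 39.4 + 2.0050 = 41.4050 pm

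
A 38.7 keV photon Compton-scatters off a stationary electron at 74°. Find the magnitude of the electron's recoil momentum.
2.4262e-23 kg·m/s

The electron is initially at rest, so by conservation of momentum:
p⃗_e = p⃗₀ − p⃗'  (incident photon momentum minus scattered photon momentum)

Photon momentum magnitudes (p = h/λ = E/c):
λ₀ = hc/E₀ = 32.0373 pm → p₀ = h/λ₀ = 2.0682e-23 kg·m/s
Δλ = λ_C(1 − cos 74°) = 1.7575 pm
λ' = 33.7948 pm → p' = h/λ' = 1.9607e-23 kg·m/s

The scattered photon makes angle θ = 74° with the incident direction, so by the law of cosines:
|p⃗_e|² = p₀² + p'² − 2p₀p'cos θ
|p⃗_e|² = (2.0682e-23)² + (1.9607e-23)² − 2·2.0682e-23·1.9607e-23·cos(74°)
|p⃗_e| = 2.4262e-23 kg·m/s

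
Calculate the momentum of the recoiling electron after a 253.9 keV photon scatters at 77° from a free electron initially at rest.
1.4842e-22 kg·m/s

The electron is initially at rest, so by conservation of momentum:
p⃗_e = p⃗₀ − p⃗'  (incident photon momentum minus scattered photon momentum)

Photon momentum magnitudes (p = h/λ = E/c):
λ₀ = hc/E₀ = 4.8832 pm → p₀ = h/λ₀ = 1.3569e-22 kg·m/s
Δλ = λ_C(1 − cos 77°) = 1.8805 pm
λ' = 6.7637 pm → p' = h/λ' = 9.7965e-23 kg·m/s

The scattered photon makes angle θ = 77° with the incident direction, so by the law of cosines:
|p⃗_e|² = p₀² + p'² − 2p₀p'cos θ
|p⃗_e|² = (1.3569e-22)² + (9.7965e-23)² − 2·1.3569e-22·9.7965e-23·cos(77°)
|p⃗_e| = 1.4842e-22 kg·m/s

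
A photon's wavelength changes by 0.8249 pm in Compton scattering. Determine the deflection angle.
48.70°

From the Compton formula Δλ = λ_C(1 - cos θ), we can solve for θ:

cos θ = 1 - Δλ/λ_C

Given:
- Δλ = 0.8249 pm
- λ_C = h/(m_e·c) ≈ 2.42631024 pm

cos θ = 1 - 0.8249/2.42631024
cos θ = 1 - 0.339981
cos θ = 0.660019

θ = arccos(0.660019)
θ = 48.70°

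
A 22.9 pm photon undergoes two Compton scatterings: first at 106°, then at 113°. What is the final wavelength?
29.3694 pm

Apply Compton shift twice:

First scattering at θ₁ = 106°:
Δλ₁ = λ_C(1 - cos(106°))
Δλ₁ = 2.4263 × 1.2756
Δλ₁ = 3.0951 pm

After first scattering:
λ₁ = 22.9 + 3.0951 = 25.9951 pm

Second scattering at θ₂ = 113°:
Δλ₂ = λ_C(1 - cos(113°))
Δλ₂ = 2.4263 × 1.3907
Δλ₂ = 3.3743 pm

Final wavelength:
λ₂ = 25.9951 + 3.3743 = 29.3694 pm

Total shift: Δλ_total = 3.0951 + 3.3743 = 6.4694 pm

(Intermediate values are shown rounded; full precision is carried through to the final answer.)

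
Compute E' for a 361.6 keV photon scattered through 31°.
328.4069 keV

First convert energy to wavelength:
λ = hc/E, with hc ≈ 1239.842 keV·pm (i.e. 1239.842 eV·nm)

For E = 361.6 keV = 361600 eV:
λ = 1239.842 keV·pm / 361.6 keV
λ = 3.4288 pm

Calculate the Compton shift:
Δλ = λ_C(1 - cos(31°)) = 2.4263 × 0.1428
Δλ = 0.3466 pm

Final wavelength:
λ' = 3.4288 + 0.3466 = 3.7753 pm

Final energy:
E' = hc/λ' = 1239.842 / 3.7753 = 328.4069 keV

(Intermediate values are shown rounded; full precision is carried through to the final answer.)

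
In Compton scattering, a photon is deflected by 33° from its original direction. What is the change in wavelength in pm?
0.3914 pm

Using the Compton scattering formula:
Δλ = λ_C(1 - cos θ)

where λ_C = h/(m_e·c) ≈ 2.4263 pm is the Compton wavelength of an electron.

For θ = 33°:
cos(33°) = 0.8387
1 - cos(33°) = 0.1613

Δλ = 2.4263 × 0.1613
Δλ = 0.3914 pm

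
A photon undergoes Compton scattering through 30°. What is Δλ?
0.3251 pm

Using the Compton scattering formula:
Δλ = λ_C(1 - cos θ)

where λ_C = h/(m_e·c) ≈ 2.4263 pm is the Compton wavelength of an electron.

For θ = 30°:
cos(30°) = 0.8660
1 - cos(30°) = 0.1340

Δλ = 2.4263 × 0.1340
Δλ = 0.3251 pm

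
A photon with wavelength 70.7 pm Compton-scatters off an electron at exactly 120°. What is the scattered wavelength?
74.3395 pm

Using the Compton formula: λ' = λ + λ_C(1 − cos θ)

For θ = 120°, cos θ = -1/2 (exact) = -0.5000, so:
1 − cos 120° = 1 − (-1/2) = 1.5000

Δλ = λ_C × 1.5000 = 2.4263 × 1.5000 = 3.6395 pm

λ' = 70.7 + 3.6395 = 74.3395 pm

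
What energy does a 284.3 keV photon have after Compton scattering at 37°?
255.6583 keV

First convert energy to wavelength:
λ = hc/E, with hc ≈ 1239.842 keV·pm (i.e. 1239.842 eV·nm)

For E = 284.3 keV = 284300 eV:
λ = 1239.842 keV·pm / 284.3 keV
λ = 4.3610 pm

Calculate the Compton shift:
Δλ = λ_C(1 - cos(37°)) = 2.4263 × 0.2014
Δλ = 0.4886 pm

Final wavelength:
λ' = 4.3610 + 0.4886 = 4.8496 pm

Final energy:
E' = hc/λ' = 1239.842 / 4.8496 = 255.6583 keV

(Intermediate values are shown rounded; full precision is carried through to the final answer.)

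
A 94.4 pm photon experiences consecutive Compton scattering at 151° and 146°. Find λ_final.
103.3862 pm

Apply Compton shift twice:

First scattering at θ₁ = 151°:
Δλ₁ = λ_C(1 - cos(151°))
Δλ₁ = 2.4263 × 1.8746
Δλ₁ = 4.5484 pm

After first scattering:
λ₁ = 94.4 + 4.5484 = 98.9484 pm

Second scattering at θ₂ = 146°:
Δλ₂ = λ_C(1 - cos(146°))
Δλ₂ = 2.4263 × 1.8290
Δλ₂ = 4.4378 pm

Final wavelength:
λ₂ = 98.9484 + 4.4378 = 103.3862 pm

Total shift: Δλ_total = 4.5484 + 4.4378 = 8.9862 pm

(Intermediate values are shown rounded; full precision is carried through to the final answer.)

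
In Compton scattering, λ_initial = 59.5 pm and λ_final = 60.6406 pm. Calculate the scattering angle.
58.00°

First find the wavelength shift:
Δλ = λ' - λ = 60.6406 - 59.5 = 1.1406 pm

Using Δλ = λ_C(1 - cos θ), with λ_C = h/(m_e·c) ≈ 2.42631024 pm:
cos θ = 1 - Δλ/λ_C
cos θ = 1 - 1.1406/2.42631024
cos θ = 0.529903

θ = arccos(0.529903)
θ = 58.00°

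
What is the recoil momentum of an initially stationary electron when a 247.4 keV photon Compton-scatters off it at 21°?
4.7611e-23 kg·m/s

The electron is initially at rest, so by conservation of momentum:
p⃗_e = p⃗₀ − p⃗'  (incident photon momentum minus scattered photon momentum)

Photon momentum magnitudes (p = h/λ = E/c):
λ₀ = hc/E₀ = 5.0115 pm → p₀ = h/λ₀ = 1.3222e-22 kg·m/s
Δλ = λ_C(1 − cos 21°) = 0.1612 pm
λ' = 5.1726 pm → p' = h/λ' = 1.2810e-22 kg·m/s

The scattered photon makes angle θ = 21° with the incident direction, so by the law of cosines:
|p⃗_e|² = p₀² + p'² − 2p₀p'cos θ
|p⃗_e|² = (1.3222e-22)² + (1.2810e-22)² − 2·1.3222e-22·1.2810e-22·cos(21°)
|p⃗_e| = 4.7611e-23 kg·m/s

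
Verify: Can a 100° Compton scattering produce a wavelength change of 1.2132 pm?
No, inconsistent

Calculate the expected shift for θ = 100°:

Δλ_expected = λ_C(1 - cos(100°))
Δλ_expected = 2.4263 × (1 - cos(100°))
Δλ_expected = 2.4263 × 1.1736
Δλ_expected = 2.8476 pm

Given shift: 1.2132 pm
Expected shift: 2.8476 pm
Difference: 1.6345 pm

The values do not match. The given shift corresponds to θ ≈ 60.0°, not 100°.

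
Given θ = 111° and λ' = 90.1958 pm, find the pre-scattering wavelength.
86.9000 pm

From λ' = λ + Δλ, we have λ = λ' - Δλ

First calculate the Compton shift:
Δλ = λ_C(1 - cos θ)
Δλ = 2.4263 × (1 - cos(111°))
Δλ = 2.4263 × 1.3584
Δλ = 3.2958 pm

Initial wavelength:
λ = λ' - Δλ
λ = 90.1958 - 3.2958
λ = 86.9000 pm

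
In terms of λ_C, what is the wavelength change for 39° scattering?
0.2229 λ_C

The Compton shift formula is:
Δλ = λ_C(1 - cos θ)

Dividing both sides by λ_C:
Δλ/λ_C = 1 - cos θ

For θ = 39°:
Δλ/λ_C = 1 - cos(39°)
Δλ/λ_C = 1 - 0.7771
Δλ/λ_C = 0.2229

This means the shift is 0.2229 × λ_C = 0.5407 pm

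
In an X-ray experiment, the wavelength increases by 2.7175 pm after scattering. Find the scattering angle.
96.89°

From the Compton formula Δλ = λ_C(1 - cos θ), we can solve for θ:

cos θ = 1 - Δλ/λ_C

Given:
- Δλ = 2.7175 pm
- λ_C = h/(m_e·c) ≈ 2.42631024 pm

cos θ = 1 - 2.7175/2.42631024
cos θ = 1 - 1.120013
cos θ = -0.120013

θ = arccos(-0.120013)
θ = 96.89°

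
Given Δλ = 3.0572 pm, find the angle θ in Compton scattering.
105.07°

From the Compton formula Δλ = λ_C(1 - cos θ), we can solve for θ:

cos θ = 1 - Δλ/λ_C

Given:
- Δλ = 3.0572 pm
- λ_C = h/(m_e·c) ≈ 2.42631024 pm

cos θ = 1 - 3.0572/2.42631024
cos θ = 1 - 1.260020
cos θ = -0.260020

θ = arccos(-0.260020)
θ = 105.07°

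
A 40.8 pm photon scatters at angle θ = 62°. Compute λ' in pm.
42.0872 pm

Using the Compton scattering formula:
λ' = λ + Δλ = λ + λ_C(1 - cos θ)

Given:
- Initial wavelength λ = 40.8 pm
- Scattering angle θ = 62°
- Compton wavelength λ_C ≈ 2.4263 pm

Calculate the shift:
Δλ = 2.4263 × (1 - cos(62°))
Δλ = 2.4263 × 0.5305
Δλ = 1.2872 pm

Final wavelength:
λ' = 40.8 + 1.2872 = 42.0872 pm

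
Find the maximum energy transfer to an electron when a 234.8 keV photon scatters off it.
112.4436 keV

Maximum energy transfer occurs at θ = 180° (backscattering).

Initial photon: E₀ = 234.8 keV → λ₀ = 5.2804 pm

Maximum Compton shift (at 180°):
Δλ_max = 2λ_C = 2 × 2.4263 = 4.8526 pm

Final wavelength:
λ' = 5.2804 + 4.8526 = 10.1330 pm

Minimum photon energy (maximum energy to electron):
E'_min = hc/λ' = 122.3564 keV

Maximum electron kinetic energy:
K_max = E₀ - E'_min = 234.8000 - 122.3564 = 112.4436 keV

(Intermediate values are shown rounded; full precision is carried through to the final answer.)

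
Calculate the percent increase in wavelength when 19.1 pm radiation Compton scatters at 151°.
23.8137%

Calculate the Compton shift:
Δλ = λ_C(1 - cos(151°))
Δλ = 2.4263 × (1 - cos(151°))
Δλ = 2.4263 × 1.8746
Δλ = 4.5484 pm

Percentage change:
(Δλ/λ₀) × 100 = (4.5484/19.1) × 100
= 23.8137%

(Intermediate values are shown rounded; full precision is carried through to the final answer.)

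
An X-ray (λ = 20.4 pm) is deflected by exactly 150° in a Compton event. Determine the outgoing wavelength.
24.9276 pm

Using the Compton formula: λ' = λ + λ_C(1 − cos θ)

For θ = 150°, cos θ = -√3/2 (exact) ≈ -0.8660, so:
1 − cos 150° = 1 − (-√3/2) ≈ 1.8660

Δλ = λ_C × 1.8660 = 2.4263 × 1.8660 = 4.5276 pm

λ' = 20.4 + 4.5276 = 24.9276 pm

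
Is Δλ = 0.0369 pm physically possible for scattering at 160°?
No, inconsistent

Calculate the expected shift for θ = 160°:

Δλ_expected = λ_C(1 - cos(160°))
Δλ_expected = 2.4263 × (1 - cos(160°))
Δλ_expected = 2.4263 × 1.9397
Δλ_expected = 4.7063 pm

Given shift: 0.0369 pm
Expected shift: 4.7063 pm
Difference: 4.6694 pm

The values do not match. The given shift corresponds to θ ≈ 10.0°, not 160°.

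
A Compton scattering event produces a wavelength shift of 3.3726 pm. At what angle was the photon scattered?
112.96°

From the Compton formula Δλ = λ_C(1 - cos θ), we can solve for θ:

cos θ = 1 - Δλ/λ_C

Given:
- Δλ = 3.3726 pm
- λ_C = h/(m_e·c) ≈ 2.42631024 pm

cos θ = 1 - 3.3726/2.42631024
cos θ = 1 - 1.390012
cos θ = -0.390012

θ = arccos(-0.390012)
θ = 112.96°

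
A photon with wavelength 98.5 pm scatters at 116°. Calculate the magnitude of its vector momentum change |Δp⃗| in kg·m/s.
1.1215e-23 kg·m/s

Photon momentum magnitude is p = h/λ.

Initial momentum:
p₀ = h/λ = 6.6261e-34/9.8500e-11 = 6.7270e-24 kg·m/s

After scattering:
λ' = λ + Δλ = 98.5 + 3.4899 = 101.9899 pm
p' = h/λ' = 6.6261e-34/1.0199e-10 = 6.4968e-24 kg·m/s

Momentum is a vector; the scattered photon's direction makes angle θ = 116° with the incident direction. The magnitude of the vector change Δp⃗ = p⃗₀ − p⃗' is found from the law of cosines:
|Δp⃗|² = p₀² + p'² − 2p₀p'cos θ
|Δp⃗|² = (6.7270e-24)² + (6.4968e-24)² − 2·6.7270e-24·6.4968e-24·cos(116°)
|Δp⃗| = 1.1215e-23 kg·m/s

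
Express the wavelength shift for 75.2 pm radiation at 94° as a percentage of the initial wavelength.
3.4515%

Calculate the Compton shift:
Δλ = λ_C(1 - cos(94°))
Δλ = 2.4263 × (1 - cos(94°))
Δλ = 2.4263 × 1.0698
Δλ = 2.5956 pm

Percentage change:
(Δλ/λ₀) × 100 = (2.5956/75.2) × 100
= 3.4515%

(Intermediate values are shown rounded; full precision is carried through to the final answer.)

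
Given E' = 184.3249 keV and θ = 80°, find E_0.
262.6000 keV

Convert final energy to wavelength (hc ≈ 1239.842 keV·pm):
λ' = hc/E' = 1239.842 / 184.3249 = 6.7264 pm

Calculate the Compton shift:
Δλ = λ_C(1 - cos(80°))
Δλ = 2.4263 × (1 - cos(80°))
Δλ = 2.0050 pm

Initial wavelength:
λ = λ' - Δλ = 6.7264 - 2.0050 = 4.7214 pm

Initial energy:
E = hc/λ = 1239.842 / 4.7214 = 262.6000 keV

(Intermediate values are shown rounded; full precision is carried through to the final answer.)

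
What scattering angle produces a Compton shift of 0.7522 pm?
46.37°

From the Compton formula Δλ = λ_C(1 - cos θ), we can solve for θ:

cos θ = 1 - Δλ/λ_C

Given:
- Δλ = 0.7522 pm
- λ_C = h/(m_e·c) ≈ 2.42631024 pm

cos θ = 1 - 0.7522/2.42631024
cos θ = 1 - 0.310018
cos θ = 0.689982

θ = arccos(0.689982)
θ = 46.37°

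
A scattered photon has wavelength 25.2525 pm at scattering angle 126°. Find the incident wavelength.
21.4000 pm

From λ' = λ + Δλ, we have λ = λ' - Δλ

First calculate the Compton shift:
Δλ = λ_C(1 - cos θ)
Δλ = 2.4263 × (1 - cos(126°))
Δλ = 2.4263 × 1.5878
Δλ = 3.8525 pm

Initial wavelength:
λ = λ' - Δλ
λ = 25.2525 - 3.8525
λ = 21.4000 pm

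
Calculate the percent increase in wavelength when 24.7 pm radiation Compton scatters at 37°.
1.9780%

Calculate the Compton shift:
Δλ = λ_C(1 - cos(37°))
Δλ = 2.4263 × (1 - cos(37°))
Δλ = 2.4263 × 0.2014
Δλ = 0.4886 pm

Percentage change:
(Δλ/λ₀) × 100 = (0.4886/24.7) × 100
= 1.9780%

(Intermediate values are shown rounded; full precision is carried through to the final answer.)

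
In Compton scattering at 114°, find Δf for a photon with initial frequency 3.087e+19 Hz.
8.028e+18 Hz (decrease)

Convert frequency to wavelength (c = 299792458 m/s):
λ₀ = c/f₀ = 299792458/3.087e+19 = 9.7114499e-12 m = 9.7114 pm

Calculate Compton shift:
Δλ = λ_C(1 - cos(114°)) = 3.4132 pm

Final wavelength:
λ' = λ₀ + Δλ = 9.7114 + 3.4132 = 13.1246 pm

Final frequency:
f' = c/λ' = 299792458/1.3124629e-11 = 2.2841975e+19 Hz

Frequency shift (decrease):
Δf = f₀ - f' = 3.087e+19 - 2.2841975e+19 = 8.028e+18 Hz

(Intermediate values are shown rounded; full precision is carried through to the final answer.)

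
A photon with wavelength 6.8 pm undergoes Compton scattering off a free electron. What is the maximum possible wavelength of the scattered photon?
11.6526 pm (at θ = 180°)

The Compton shift is Δλ = λ_C(1 − cos θ).

Since cos θ ranges from −1 to 1, the factor (1 − cos θ) ranges from 0 to 2; the maximum shift occurs at θ = 180° (backscattering):
Δλ_max = 2λ_C = 2 × 2.4263 pm = 4.8526 pm

Maximum scattered wavelength:
λ'_max = λ₀ + Δλ_max = 6.8 + 4.8526 = 11.6526 pm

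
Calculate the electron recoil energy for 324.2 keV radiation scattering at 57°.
72.6678 keV

By energy conservation: K_e = E_initial - E_final

First find the scattered photon energy:
Initial wavelength: λ = hc/E = 3.8243 pm
Compton shift: Δλ = λ_C(1 - cos(57°)) = 1.1048 pm
Final wavelength: λ' = 3.8243 + 1.1048 = 4.9292 pm
Final photon energy: E' = hc/λ' = 251.5322 keV

Electron kinetic energy:
K_e = E - E' = 324.2000 - 251.5322 = 72.6678 keV

(Intermediate values are shown rounded; full precision is carried through to the final answer.)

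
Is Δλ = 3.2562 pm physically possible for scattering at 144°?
No, inconsistent

Calculate the expected shift for θ = 144°:

Δλ_expected = λ_C(1 - cos(144°))
Δλ_expected = 2.4263 × (1 - cos(144°))
Δλ_expected = 2.4263 × 1.8090
Δλ_expected = 4.3892 pm

Given shift: 3.2562 pm
Expected shift: 4.3892 pm
Difference: 1.1331 pm

The values do not match. The given shift corresponds to θ ≈ 110.0°, not 144°.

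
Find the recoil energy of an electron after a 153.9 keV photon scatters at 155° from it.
56.1318 keV

By energy conservation: K_e = E_initial - E_final

First find the scattered photon energy:
Initial wavelength: λ = hc/E = 8.0562 pm
Compton shift: Δλ = λ_C(1 - cos(155°)) = 4.6253 pm
Final wavelength: λ' = 8.0562 + 4.6253 = 12.6814 pm
Final photon energy: E' = hc/λ' = 97.7682 keV

Electron kinetic energy:
K_e = E - E' = 153.9000 - 97.7682 = 56.1318 keV

(Intermediate values are shown rounded; full precision is carried through to the final answer.)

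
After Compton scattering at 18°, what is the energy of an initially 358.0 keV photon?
346.1314 keV

First convert energy to wavelength:
λ = hc/E, with hc ≈ 1239.842 keV·pm (i.e. 1239.842 eV·nm)

For E = 358.0 keV = 358000 eV:
λ = 1239.842 keV·pm / 358.0 keV
λ = 3.4632 pm

Calculate the Compton shift:
Δλ = λ_C(1 - cos(18°)) = 2.4263 × 0.0489
Δλ = 0.1188 pm

Final wavelength:
λ' = 3.4632 + 0.1188 = 3.5820 pm

Final energy:
E' = hc/λ' = 1239.842 / 3.5820 = 346.1314 keV

(Intermediate values are shown rounded; full precision is carried through to the final answer.)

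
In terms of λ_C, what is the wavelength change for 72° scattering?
0.6910 λ_C

The Compton shift formula is:
Δλ = λ_C(1 - cos θ)

Dividing both sides by λ_C:
Δλ/λ_C = 1 - cos θ

For θ = 72°:
Δλ/λ_C = 1 - cos(72°)
Δλ/λ_C = 1 - 0.3090
Δλ/λ_C = 0.6910

This means the shift is 0.6910 × λ_C = 1.6765 pm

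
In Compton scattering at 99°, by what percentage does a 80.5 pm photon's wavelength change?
3.4856%

Calculate the Compton shift:
Δλ = λ_C(1 - cos(99°))
Δλ = 2.4263 × (1 - cos(99°))
Δλ = 2.4263 × 1.1564
Δλ = 2.8059 pm

Percentage change:
(Δλ/λ₀) × 100 = (2.8059/80.5) × 100
= 3.4856%

(Intermediate values are shown rounded; full precision is carried through to the final answer.)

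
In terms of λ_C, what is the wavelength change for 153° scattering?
1.8910 λ_C

The Compton shift formula is:
Δλ = λ_C(1 - cos θ)

Dividing both sides by λ_C:
Δλ/λ_C = 1 - cos θ

For θ = 153°:
Δλ/λ_C = 1 - cos(153°)
Δλ/λ_C = 1 - -0.8910
Δλ/λ_C = 1.8910

This means the shift is 1.8910 × λ_C = 4.5882 pm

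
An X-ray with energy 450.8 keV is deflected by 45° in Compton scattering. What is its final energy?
358.2359 keV

First convert energy to wavelength:
λ = hc/E, with hc ≈ 1239.842 keV·pm (i.e. 1239.842 eV·nm)

For E = 450.8 keV = 450800 eV:
λ = 1239.842 keV·pm / 450.8 keV
λ = 2.7503 pm

Calculate the Compton shift:
Δλ = λ_C(1 - cos(45°)) = 2.4263 × 0.2929
Δλ = 0.7106 pm

Final wavelength:
λ' = 2.7503 + 0.7106 = 3.4610 pm

Final energy:
E' = hc/λ' = 1239.842 / 3.4610 = 358.2359 keV

(Intermediate values are shown rounded; full precision is carried through to the final answer.)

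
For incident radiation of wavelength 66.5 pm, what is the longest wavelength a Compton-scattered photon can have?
71.3526 pm (at θ = 180°)

The Compton shift is Δλ = λ_C(1 − cos θ).

Since cos θ ranges from −1 to 1, the factor (1 − cos θ) ranges from 0 to 2; the maximum shift occurs at θ = 180° (backscattering):
Δλ_max = 2λ_C = 2 × 2.4263 pm = 4.8526 pm

Maximum scattered wavelength:
λ'_max = λ₀ + Δλ_max = 66.5 + 4.8526 = 71.3526 pm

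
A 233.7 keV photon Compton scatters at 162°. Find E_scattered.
123.5008 keV

First convert energy to wavelength:
λ = hc/E, with hc ≈ 1239.842 keV·pm (i.e. 1239.842 eV·nm)

For E = 233.7 keV = 233700 eV:
λ = 1239.842 keV·pm / 233.7 keV
λ = 5.3053 pm

Calculate the Compton shift:
Δλ = λ_C(1 - cos(162°)) = 2.4263 × 1.9511
Δλ = 4.7339 pm

Final wavelength:
λ' = 5.3053 + 4.7339 = 10.0391 pm

Final energy:
E' = hc/λ' = 1239.842 / 10.0391 = 123.5008 keV

(Intermediate values are shown rounded; full precision is carried through to the final answer.)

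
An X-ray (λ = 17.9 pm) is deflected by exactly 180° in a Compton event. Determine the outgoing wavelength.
22.7526 pm

Using the Compton formula: λ' = λ + λ_C(1 − cos θ)

For θ = 180°, cos θ = -1 (exact) = -1.0000, so:
1 − cos 180° = 1 − (-1) = 2.0000

Δλ = λ_C × 2.0000 = 2.4263 × 2.0000 = 4.8526 pm

λ' = 17.9 + 4.8526 = 22.7526 pm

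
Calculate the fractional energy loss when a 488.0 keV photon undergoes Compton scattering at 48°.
0.2401 (or 24.01%)

Calculate initial and final photon energies:

Initial: E₀ = 488.0 keV → λ₀ = 2.5407 pm
Compton shift: Δλ = 0.8028 pm
Final wavelength: λ' = 3.3435 pm
Final energy: E' = 370.8270 keV

Fractional energy loss:
(E₀ - E')/E₀ = (488.0000 - 370.8270)/488.0000
= 117.1730/488.0000
= 0.2401
= 24.01%

(Intermediate values are shown rounded; full precision is carried through to the final answer.)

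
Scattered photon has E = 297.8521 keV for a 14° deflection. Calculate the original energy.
303.1000 keV

Convert final energy to wavelength (hc ≈ 1239.842 keV·pm):
λ' = hc/E' = 1239.842 / 297.8521 = 4.1626 pm

Calculate the Compton shift:
Δλ = λ_C(1 - cos(14°))
Δλ = 2.4263 × (1 - cos(14°))
Δλ = 0.0721 pm

Initial wavelength:
λ = λ' - Δλ = 4.1626 - 0.0721 = 4.0905 pm

Initial energy:
E = hc/λ = 1239.842 / 4.0905 = 303.1000 keV

(Intermediate values are shown rounded; full precision is carried through to the final answer.)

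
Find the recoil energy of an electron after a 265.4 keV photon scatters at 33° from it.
20.5187 keV

By energy conservation: K_e = E_initial - E_final

First find the scattered photon energy:
Initial wavelength: λ = hc/E = 4.6716 pm
Compton shift: Δλ = λ_C(1 - cos(33°)) = 0.3914 pm
Final wavelength: λ' = 4.6716 + 0.3914 = 5.0630 pm
Final photon energy: E' = hc/λ' = 244.8813 keV

Electron kinetic energy:
K_e = E - E' = 265.4000 - 244.8813 = 20.5187 keV

(Intermediate values are shown rounded; full precision is carried through to the final answer.)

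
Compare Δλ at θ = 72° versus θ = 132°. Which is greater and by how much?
132° produces the larger shift by a factor of 2.416

Calculate both shifts using Δλ = λ_C(1 - cos θ):

For θ₁ = 72°:
Δλ₁ = 2.4263 × (1 - cos(72°))
Δλ₁ = 2.4263 × 0.6910
Δλ₁ = 1.6765 pm

For θ₂ = 132°:
Δλ₂ = 2.4263 × (1 - cos(132°))
Δλ₂ = 2.4263 × 1.6691
Δλ₂ = 4.0498 pm

The 132° angle produces the larger shift.
Ratio: 4.0498/1.6765 = 2.416

(Intermediate values are shown rounded; full precision is carried through to the final answer.)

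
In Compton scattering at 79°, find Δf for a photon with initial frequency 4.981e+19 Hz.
1.225e+19 Hz (decrease)

Convert frequency to wavelength (c = 299792458 m/s):
λ₀ = c/f₀ = 299792458/4.981e+19 = 6.0187203e-12 m = 6.0187 pm

Calculate Compton shift:
Δλ = λ_C(1 - cos(79°)) = 1.9633 pm

Final wavelength:
λ' = λ₀ + Δλ = 6.0187 + 1.9633 = 7.9821 pm

Final frequency:
f' = c/λ' = 299792458/7.9820687e-12 = 3.7558241e+19 Hz

Frequency shift (decrease):
Δf = f₀ - f' = 4.981e+19 - 3.7558241e+19 = 1.225e+19 Hz

(Intermediate values are shown rounded; full precision is carried through to the final answer.)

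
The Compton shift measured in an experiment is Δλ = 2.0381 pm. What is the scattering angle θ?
80.79°

From the Compton formula Δλ = λ_C(1 - cos θ), we can solve for θ:

cos θ = 1 - Δλ/λ_C

Given:
- Δλ = 2.0381 pm
- λ_C = h/(m_e·c) ≈ 2.42631024 pm

cos θ = 1 - 2.0381/2.42631024
cos θ = 1 - 0.840000
cos θ = 0.160000

θ = arccos(0.160000)
θ = 80.79°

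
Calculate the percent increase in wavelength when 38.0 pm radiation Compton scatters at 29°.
0.8006%

Calculate the Compton shift:
Δλ = λ_C(1 - cos(29°))
Δλ = 2.4263 × (1 - cos(29°))
Δλ = 2.4263 × 0.1254
Δλ = 0.3042 pm

Percentage change:
(Δλ/λ₀) × 100 = (0.3042/38.0) × 100
= 0.8006%

(Intermediate values are shown rounded; full precision is carried through to the final answer.)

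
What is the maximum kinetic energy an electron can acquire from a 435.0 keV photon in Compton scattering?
274.0408 keV

Maximum energy transfer occurs at θ = 180° (backscattering).

Initial photon: E₀ = 435.0 keV → λ₀ = 2.8502 pm

Maximum Compton shift (at 180°):
Δλ_max = 2λ_C = 2 × 2.4263 = 4.8526 pm

Final wavelength:
λ' = 2.8502 + 4.8526 = 7.7028 pm

Minimum photon energy (maximum energy to electron):
E'_min = hc/λ' = 160.9592 keV

Maximum electron kinetic energy:
K_max = E₀ - E'_min = 435.0000 - 160.9592 = 274.0408 keV

(Intermediate values are shown rounded; full precision is carried through to the final answer.)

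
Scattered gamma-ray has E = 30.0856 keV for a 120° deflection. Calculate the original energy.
33.0000 keV

Convert final energy to wavelength (hc ≈ 1239.842 keV·pm):
λ' = hc/E' = 1239.842 / 30.0856 = 41.2105 pm

Calculate the Compton shift:
Δλ = λ_C(1 - cos(120°))
Δλ = 2.4263 × (1 - cos(120°))
Δλ = 3.6395 pm

Initial wavelength:
λ = λ' - Δλ = 41.2105 - 3.6395 = 37.5710 pm

Initial energy:
E = hc/λ = 1239.842 / 37.5710 = 33.0000 keV

(Intermediate values are shown rounded; full precision is carried through to the final answer.)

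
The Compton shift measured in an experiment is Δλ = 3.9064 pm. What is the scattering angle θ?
127.59°

From the Compton formula Δλ = λ_C(1 - cos θ), we can solve for θ:

cos θ = 1 - Δλ/λ_C

Given:
- Δλ = 3.9064 pm
- λ_C = h/(m_e·c) ≈ 2.42631024 pm

cos θ = 1 - 3.9064/2.42631024
cos θ = 1 - 1.610017
cos θ = -0.610017

θ = arccos(-0.610017)
θ = 127.59°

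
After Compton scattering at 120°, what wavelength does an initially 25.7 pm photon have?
29.3395 pm

Using the Compton formula: λ' = λ + λ_C(1 − cos θ)

For θ = 120°, cos θ = -1/2 (exact) = -0.5000, so:
1 − cos 120° = 1 − (-1/2) = 1.5000

Δλ = λ_C × 1.5000 = 2.4263 × 1.5000 = 3.6395 pm

λ' = 25.7 + 3.6395 = 29.3395 pm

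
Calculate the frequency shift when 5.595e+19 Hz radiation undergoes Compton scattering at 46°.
6.796e+18 Hz (decrease)

Convert frequency to wavelength (c = 299792458 m/s):
λ₀ = c/f₀ = 299792458/5.595e+19 = 5.3582209e-12 m = 5.3582 pm

Calculate Compton shift:
Δλ = λ_C(1 - cos(46°)) = 0.7409 pm

Final wavelength:
λ' = λ₀ + Δλ = 5.3582 + 0.7409 = 6.0991 pm

Final frequency:
f' = c/λ' = 299792458/6.0990744e-12 = 4.9153763e+19 Hz

Frequency shift (decrease):
Δf = f₀ - f' = 5.595e+19 - 4.9153763e+19 = 6.796e+18 Hz

(Intermediate values are shown rounded; full precision is carried through to the final answer.)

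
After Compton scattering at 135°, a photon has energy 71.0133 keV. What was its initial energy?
93.0999 keV

Convert final energy to wavelength (hc ≈ 1239.842 keV·pm):
λ' = hc/E' = 1239.842 / 71.0133 = 17.4593 pm

Calculate the Compton shift:
Δλ = λ_C(1 - cos(135°))
Δλ = 2.4263 × (1 - cos(135°))
Δλ = 4.1420 pm

Initial wavelength:
λ = λ' - Δλ = 17.4593 - 4.1420 = 13.3173 pm

Initial energy:
E = hc/λ = 1239.842 / 13.3173 = 93.0999 keV

(Intermediate values are shown rounded; full precision is carried through to the final answer.)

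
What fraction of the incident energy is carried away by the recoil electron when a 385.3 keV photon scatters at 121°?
0.5332 (or 53.32%)

Calculate initial and final photon energies:

Initial: E₀ = 385.3 keV → λ₀ = 3.2179 pm
Compton shift: Δλ = 3.6760 pm
Final wavelength: λ' = 6.8938 pm
Final energy: E' = 179.8485 keV

Fractional energy loss:
(E₀ - E')/E₀ = (385.3000 - 179.8485)/385.3000
= 205.4515/385.3000
= 0.5332
= 53.32%

(Intermediate values are shown rounded; full precision is carried through to the final answer.)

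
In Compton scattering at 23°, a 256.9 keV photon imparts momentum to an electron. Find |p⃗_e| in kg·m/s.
5.3941e-23 kg·m/s

The electron is initially at rest, so by conservation of momentum:
p⃗_e = p⃗₀ − p⃗'  (incident photon momentum minus scattered photon momentum)

Photon momentum magnitudes (p = h/λ = E/c):
λ₀ = hc/E₀ = 4.8262 pm → p₀ = h/λ₀ = 1.3729e-22 kg·m/s
Δλ = λ_C(1 − cos 23°) = 0.1929 pm
λ' = 5.0190 pm → p' = h/λ' = 1.3202e-22 kg·m/s

The scattered photon makes angle θ = 23° with the incident direction, so by the law of cosines:
|p⃗_e|² = p₀² + p'² − 2p₀p'cos θ
|p⃗_e|² = (1.3729e-22)² + (1.3202e-22)² − 2·1.3729e-22·1.3202e-22·cos(23°)
|p⃗_e| = 5.3941e-23 kg·m/s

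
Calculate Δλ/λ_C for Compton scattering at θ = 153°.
1.8910 λ_C

The Compton shift formula is:
Δλ = λ_C(1 - cos θ)

Dividing both sides by λ_C:
Δλ/λ_C = 1 - cos θ

For θ = 153°:
Δλ/λ_C = 1 - cos(153°)
Δλ/λ_C = 1 - -0.8910
Δλ/λ_C = 1.8910

This means the shift is 1.8910 × λ_C = 4.5882 pm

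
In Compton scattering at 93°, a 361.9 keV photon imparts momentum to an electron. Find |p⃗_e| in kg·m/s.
2.2788e-22 kg·m/s

The electron is initially at rest, so by conservation of momentum:
p⃗_e = p⃗₀ − p⃗'  (incident photon momentum minus scattered photon momentum)

Photon momentum magnitudes (p = h/λ = E/c):
λ₀ = hc/E₀ = 3.4259 pm → p₀ = h/λ₀ = 1.9341e-22 kg·m/s
Δλ = λ_C(1 − cos 93°) = 2.5533 pm
λ' = 5.9792 pm → p' = h/λ' = 1.1082e-22 kg·m/s

The scattered photon makes angle θ = 93° with the incident direction, so by the law of cosines:
|p⃗_e|² = p₀² + p'² − 2p₀p'cos θ
|p⃗_e|² = (1.9341e-22)² + (1.1082e-22)² − 2·1.9341e-22·1.1082e-22·cos(93°)
|p⃗_e| = 2.2788e-22 kg·m/s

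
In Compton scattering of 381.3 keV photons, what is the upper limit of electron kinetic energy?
228.3131 keV

Maximum energy transfer occurs at θ = 180° (backscattering).

Initial photon: E₀ = 381.3 keV → λ₀ = 3.2516 pm

Maximum Compton shift (at 180°):
Δλ_max = 2λ_C = 2 × 2.4263 = 4.8526 pm

Final wavelength:
λ' = 3.2516 + 4.8526 = 8.1042 pm

Minimum photon energy (maximum energy to electron):
E'_min = hc/λ' = 152.9869 keV

Maximum electron kinetic energy:
K_max = E₀ - E'_min = 381.3000 - 152.9869 = 228.3131 keV

(Intermediate values are shown rounded; full precision is carried through to the final answer.)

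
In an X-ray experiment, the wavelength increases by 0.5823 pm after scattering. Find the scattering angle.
40.54°

From the Compton formula Δλ = λ_C(1 - cos θ), we can solve for θ:

cos θ = 1 - Δλ/λ_C

Given:
- Δλ = 0.5823 pm
- λ_C = h/(m_e·c) ≈ 2.42631024 pm

cos θ = 1 - 0.5823/2.42631024
cos θ = 1 - 0.239994
cos θ = 0.760006

θ = arccos(0.760006)
θ = 40.54°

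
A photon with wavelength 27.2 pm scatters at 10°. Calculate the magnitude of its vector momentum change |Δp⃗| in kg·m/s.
4.2436e-24 kg·m/s

Photon momentum magnitude is p = h/λ.

Initial momentum:
p₀ = h/λ = 6.6261e-34/2.7200e-11 = 2.4361e-23 kg·m/s

After scattering:
λ' = λ + Δλ = 27.2 + 0.0369 = 27.2369 pm
p' = h/λ' = 6.6261e-34/2.7237e-11 = 2.4328e-23 kg·m/s

Momentum is a vector; the scattered photon's direction makes angle θ = 10° with the incident direction. The magnitude of the vector change Δp⃗ = p⃗₀ − p⃗' is found from the law of cosines:
|Δp⃗|² = p₀² + p'² − 2p₀p'cos θ
|Δp⃗|² = (2.4361e-23)² + (2.4328e-23)² − 2·2.4361e-23·2.4328e-23·cos(10°)
|Δp⃗| = 4.2436e-24 kg·m/s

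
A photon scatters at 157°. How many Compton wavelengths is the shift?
1.9205 λ_C

The Compton shift formula is:
Δλ = λ_C(1 - cos θ)

Dividing both sides by λ_C:
Δλ/λ_C = 1 - cos θ

For θ = 157°:
Δλ/λ_C = 1 - cos(157°)
Δλ/λ_C = 1 - -0.9205
Δλ/λ_C = 1.9205

This means the shift is 1.9205 × λ_C = 4.6597 pm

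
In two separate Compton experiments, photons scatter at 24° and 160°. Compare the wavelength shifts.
160° produces the larger shift by a factor of 22.436

Calculate both shifts using Δλ = λ_C(1 - cos θ):

For θ₁ = 24°:
Δλ₁ = 2.4263 × (1 - cos(24°))
Δλ₁ = 2.4263 × 0.0865
Δλ₁ = 0.2098 pm

For θ₂ = 160°:
Δλ₂ = 2.4263 × (1 - cos(160°))
Δλ₂ = 2.4263 × 1.9397
Δλ₂ = 4.7063 pm

The 160° angle produces the larger shift.
Ratio: 4.7063/0.2098 = 22.436

(Intermediate values are shown rounded; full precision is carried through to the final answer.)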